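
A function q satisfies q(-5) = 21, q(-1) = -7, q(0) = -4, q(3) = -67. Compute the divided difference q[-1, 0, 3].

q[-1,0] = (-4 - (-7)) / (0 - (-1)) = 3
q[0,3] = (-67 - (-4)) / (3 - 0) = -21
q[-1,0,3] = (-21 - 3) / (3 - (-1)) = -6

-6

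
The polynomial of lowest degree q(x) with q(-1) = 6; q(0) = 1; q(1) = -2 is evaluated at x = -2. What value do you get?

Evaluate each Lagrange basis at x = -2:
L_0(-2) = (-2)·(-3)/[(-1)·(-2)] = 3
L_1(-2) = (-1)·(-3)/[(1)·(-1)] = -3
L_2(-2) = (-1)·(-2)/[(2)·(1)] = 1
Sum: 6·(3) + 1·(-3) + (-2)·(1) = 13

13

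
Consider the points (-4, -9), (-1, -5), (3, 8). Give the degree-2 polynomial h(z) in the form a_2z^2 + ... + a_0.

L_0(z) = (z + 1)(z - 3) / [21] = (1/21)z^2 - (2/21)z - 1/7
L_1(z) = (z + 4)(z - 3) / [-12] = -(1/12)z^2 - (1/12)z + 1
L_2(z) = (z + 4)(z + 1) / [28] = (1/28)z^2 + (5/28)z + 1/7
h(z) = (-9)·L_0 + (-5)·L_1 + 8·L_2
  (-9)·L_0(z) = -(3/7)z^2 + (6/7)z + 9/7
  (-5)·L_1(z) = (5/12)z^2 + (5/12)z - 5
  8·L_2(z) = (2/7)z^2 + (10/7)z + 8/7
Adding term by term: (23/84)z^2 + (227/84)z - 18/7

h(z) = (23/84)z^2 + (227/84)z - 18/7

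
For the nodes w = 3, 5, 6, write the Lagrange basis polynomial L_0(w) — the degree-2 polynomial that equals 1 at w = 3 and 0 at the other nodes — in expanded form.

L_0(w) = (w - 5)(w - 6) / [(-2)·(-3)]
       = (w^2 - 11w + 30) / (6)

L_0(w) = (1/6)w^2 - (11/6)w + 5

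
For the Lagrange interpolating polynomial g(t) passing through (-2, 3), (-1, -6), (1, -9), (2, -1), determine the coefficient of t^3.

1/6

L_0(t) = (t + 1)(t - 1)(t - 2) / [-12] = -(1/12)t^3 + (1/6)t^2 + (1/12)t - 1/6
L_1(t) = (t + 2)(t - 1)(t - 2) / [6] = (1/6)t^3 - (1/6)t^2 - (2/3)t + 2/3
L_2(t) = (t + 2)(t + 1)(t - 2) / [-6] = -(1/6)t^3 - (1/6)t^2 + (2/3)t + 2/3
L_3(t) = (t + 2)(t + 1)(t - 1) / [12] = (1/12)t^3 + (1/6)t^2 - (1/12)t - 1/6
g(t) = 3·L_0 + (-6)·L_1 + (-9)·L_2 + (-1)·L_3
Only the coefficient of t^3 is needed; take it from each L_i and combine:
3·(-1/12) + (-6)·(1/6) + (-9)·(-1/6) + (-1)·(1/12) = 1/6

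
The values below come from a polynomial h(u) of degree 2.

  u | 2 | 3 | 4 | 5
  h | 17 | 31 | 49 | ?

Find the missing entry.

The 3 known values determine h uniquely (degree ≤ 2).
Evaluate each Lagrange basis at u = 5:
L_0(5) = (2)·(1)/[(-1)·(-2)] = 1
L_1(5) = (3)·(1)/[(1)·(-1)] = -3
L_2(5) = (3)·(2)/[(2)·(1)] = 3
Sum: 17·(1) + 31·(-3) + 49·(3) = 71

71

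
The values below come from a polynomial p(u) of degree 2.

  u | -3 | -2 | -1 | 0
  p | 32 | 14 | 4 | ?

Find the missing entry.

2

The 3 known values determine p uniquely (degree ≤ 2).
Evaluate each Lagrange basis at u = 0:
L_0(0) = (2)·(1)/[(-1)·(-2)] = 1
L_1(0) = (3)·(1)/[(1)·(-1)] = -3
L_2(0) = (3)·(2)/[(2)·(1)] = 3
Sum: 32·(1) + 14·(-3) + 4·(3) = 2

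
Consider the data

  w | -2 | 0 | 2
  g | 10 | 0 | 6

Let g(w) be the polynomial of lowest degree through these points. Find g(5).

45

Using Newton's divided-difference form:
g[-2,0] = (0 - 10) / (0 - (-2)) = -5
g[0,2] = (6 - 0) / (2 - 0) = 3
g[-2,0,2] = (3 - (-5)) / (2 - (-2)) = 2
g(5) = 10 + (-5)·(7) + 2·(7)·(5) = 45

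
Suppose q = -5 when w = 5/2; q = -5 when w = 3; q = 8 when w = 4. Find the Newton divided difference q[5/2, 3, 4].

q[5/2,3] = (-5 - (-5)) / (3 - 5/2) = 0
q[3,4] = (8 - (-5)) / (4 - 3) = 13
q[5/2,3,4] = (13 - 0) / (4 - 5/2) = 26/3

26/3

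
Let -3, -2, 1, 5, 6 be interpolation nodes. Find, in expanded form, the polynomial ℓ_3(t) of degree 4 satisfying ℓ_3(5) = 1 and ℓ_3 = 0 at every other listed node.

ℓ_3(t) = -(1/224)t^4 + (1/112)t^3 + (23/224)t^2 + (3/56)t - 9/56

ℓ_3(t) = (t + 3)(t + 2)(t - 1)(t - 6) / [(8)·(7)·(4)·(-1)]
       = (t^4 - 2t^3 - 23t^2 - 12t + 36) / (-224)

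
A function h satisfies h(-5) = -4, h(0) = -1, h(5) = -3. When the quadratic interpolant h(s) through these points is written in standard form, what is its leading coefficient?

Build the Lagrange basis polynomials:
L_0(s) = s(s - 5) / [50] = (1/50)s^2 - (1/10)s
L_1(s) = (s + 5)(s - 5) / [-25] = -(1/25)s^2 + 1
L_2(s) = (s + 5)s / [50] = (1/50)s^2 + (1/10)s
h(s) = (-4)·L_0 + (-1)·L_1 + (-3)·L_2
Only the coefficient of s^2 is needed; take it from each L_i and combine:
(-4)·(1/50) + (-1)·(-1/25) + (-3)·(1/50) = -1/10

-1/10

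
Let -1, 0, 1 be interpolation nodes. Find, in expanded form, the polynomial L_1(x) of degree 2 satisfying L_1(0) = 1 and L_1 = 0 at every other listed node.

L_1(x) = (x + 1)(x - 1) / [(1)·(-1)]
       = (x^2 - 1) / (-1)

L_1(x) = -x^2 + 1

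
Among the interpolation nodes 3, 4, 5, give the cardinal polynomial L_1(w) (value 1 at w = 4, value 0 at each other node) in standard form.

L_1(w) = (w - 3)(w - 5) / [(1)·(-1)]
       = (w^2 - 8w + 15) / (-1)

L_1(w) = -w^2 + 8w - 15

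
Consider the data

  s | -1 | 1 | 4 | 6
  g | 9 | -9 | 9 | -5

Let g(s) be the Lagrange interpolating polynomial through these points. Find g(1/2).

Evaluate each Lagrange basis at s = 1/2:
L_0(1/2) = (-1/2)·(-7/2)·(-11/2)/[(-2)·(-5)·(-7)] = 11/80
L_1(1/2) = (3/2)·(-7/2)·(-11/2)/[(2)·(-3)·(-5)] = 77/80
L_2(1/2) = (3/2)·(-1/2)·(-11/2)/[(5)·(3)·(-2)] = -11/80
L_3(1/2) = (3/2)·(-1/2)·(-7/2)/[(7)·(5)·(2)] = 3/80
Sum: 9·(11/80) + (-9)·(77/80) + 9·(-11/80) + (-5)·(3/80) = -177/20

-177/20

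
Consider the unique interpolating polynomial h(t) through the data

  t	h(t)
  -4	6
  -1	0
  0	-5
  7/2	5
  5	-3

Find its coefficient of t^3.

L_0(t) = (t + 1)t(t - 7/2)(t - 5) / [810] = (1/810)t^4 - (1/108)t^3 + (1/90)t^2 + (7/324)t
L_1(t) = (t + 4)t(t - 7/2)(t - 5) / [-81] = -(1/81)t^4 + (1/18)t^3 + (11/54)t^2 - (70/81)t
L_2(t) = (t + 4)(t + 1)(t - 7/2)(t - 5) / [70] = (1/70)t^4 - (1/20)t^3 - (3/10)t^2 + (107/140)t + 1
L_3(t) = (t + 4)(t + 1)t(t - 5) / [-2835/16] = -(16/2835)t^4 + (16/135)t^2 + (64/567)t
L_4(t) = (t + 4)(t + 1)t(t - 7/2) / [405] = (1/405)t^4 + (1/270)t^3 - (1/30)t^2 - (14/405)t
h(t) = 6·L_0 + 0·L_1 + (-5)·L_2 + 5·L_3 + (-3)·L_4
Only the coefficient of t^3 is needed; take it from each L_i and combine:
6·(-1/108) + 0·(1/18) + (-5)·(-1/20) + 5·(0) + (-3)·(1/270) = 11/60

11/60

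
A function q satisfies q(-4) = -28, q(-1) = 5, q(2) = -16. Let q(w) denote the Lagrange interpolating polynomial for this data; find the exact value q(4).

Evaluate each Lagrange basis at w = 4:
L_0(4) = (5)·(2)/[(-3)·(-6)] = 5/9
L_1(4) = (8)·(2)/[(3)·(-3)] = -16/9
L_2(4) = (8)·(5)/[(6)·(3)] = 20/9
Sum: (-28)·(5/9) + 5·(-16/9) + (-16)·(20/9) = -60

-60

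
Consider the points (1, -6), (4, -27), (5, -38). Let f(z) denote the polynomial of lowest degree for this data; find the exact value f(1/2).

Evaluate each Lagrange basis at z = 1/2:
L_0(1/2) = (-7/2)·(-9/2)/[(-3)·(-4)] = 21/16
L_1(1/2) = (-1/2)·(-9/2)/[(3)·(-1)] = -3/4
L_2(1/2) = (-1/2)·(-7/2)/[(4)·(1)] = 7/16
Sum: (-6)·(21/16) + (-27)·(-3/4) + (-38)·(7/16) = -17/4

-17/4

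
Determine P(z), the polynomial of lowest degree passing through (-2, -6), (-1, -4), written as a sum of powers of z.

Build the Lagrange basis polynomials:
L_0(z) = (z + 1) / [-1] = -z - 1
L_1(z) = (z + 2) / [1] = z + 2
P(z) = (-6)·L_0 + (-4)·L_1
  (-6)·L_0(z) = 6z + 6
  (-4)·L_1(z) = -4z - 8
Adding term by term: 2z - 2

P(z) = 2z - 2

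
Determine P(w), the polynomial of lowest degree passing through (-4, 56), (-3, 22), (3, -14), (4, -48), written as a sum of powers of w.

P(w) = -w^3 + 3w + 4

Build the Lagrange basis polynomials:
L_0(w) = (w + 3)(w - 3)(w - 4) / [-56] = -(1/56)w^3 + (1/14)w^2 + (9/56)w - 9/14
L_1(w) = (w + 4)(w - 3)(w - 4) / [42] = (1/42)w^3 - (1/14)w^2 - (8/21)w + 8/7
L_2(w) = (w + 4)(w + 3)(w - 4) / [-42] = -(1/42)w^3 - (1/14)w^2 + (8/21)w + 8/7
L_3(w) = (w + 4)(w + 3)(w - 3) / [56] = (1/56)w^3 + (1/14)w^2 - (9/56)w - 9/14
P(w) = 56·L_0 + 22·L_1 + (-14)·L_2 + (-48)·L_3
  56·L_0(w) = -w^3 + 4w^2 + 9w - 36
  22·L_1(w) = (11/21)w^3 - (11/7)w^2 - (176/21)w + 176/7
  (-14)·L_2(w) = (1/3)w^3 + w^2 - (16/3)w - 16
  (-48)·L_3(w) = -(6/7)w^3 - (24/7)w^2 + (54/7)w + 216/7
Adding term by term: -w^3 + 3w + 4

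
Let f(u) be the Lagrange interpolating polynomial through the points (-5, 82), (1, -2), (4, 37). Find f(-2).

13

Evaluate each Lagrange basis at u = -2:
L_0(-2) = (-3)·(-6)/[(-6)·(-9)] = 1/3
L_1(-2) = (3)·(-6)/[(6)·(-3)] = 1
L_2(-2) = (3)·(-3)/[(9)·(3)] = -1/3
Sum: 82·(1/3) + (-2)·(1) + 37·(-1/3) = 13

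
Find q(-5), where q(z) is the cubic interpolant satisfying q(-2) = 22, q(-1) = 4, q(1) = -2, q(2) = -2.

208

Evaluate each Lagrange basis at z = -5:
L_0(-5) = (-4)·(-6)·(-7)/[(-1)·(-3)·(-4)] = 14
L_1(-5) = (-3)·(-6)·(-7)/[(1)·(-2)·(-3)] = -21
L_2(-5) = (-3)·(-4)·(-7)/[(3)·(2)·(-1)] = 14
L_3(-5) = (-3)·(-4)·(-6)/[(4)·(3)·(1)] = -6
Sum: 22·(14) + 4·(-21) + (-2)·(14) + (-2)·(-6) = 208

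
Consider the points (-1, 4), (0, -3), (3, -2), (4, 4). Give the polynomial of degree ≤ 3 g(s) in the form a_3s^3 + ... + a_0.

Newton's divided differences:
g[-1,0] = (-3 - 4) / (0 - (-1)) = -7
g[0,3] = (-2 - (-3)) / (3 - 0) = 1/3
g[3,4] = (4 - (-2)) / (4 - 3) = 6
g[-1,0,3] = (1/3 - (-7)) / (3 - (-1)) = 11/6
g[0,3,4] = (6 - 1/3) / (4 - 0) = 17/12
g[-1,0,3,4] = (17/12 - 11/6) / (4 - (-1)) = -1/12
g(s) = 4 + (-7)·(s + 1) + (11/6)·(s + 1)s + (-1/12)·(s + 1)s(s - 3)
Expanding: g(s) = -(1/12)s^3 + 2s^2 - (59/12)s - 3

g(s) = -(1/12)s^3 + 2s^2 - (59/12)s - 3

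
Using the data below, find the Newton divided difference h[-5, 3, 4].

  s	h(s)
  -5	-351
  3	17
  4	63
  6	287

h[-5,3] = (17 - (-351)) / (3 - (-5)) = 46
h[3,4] = (63 - 17) / (4 - 3) = 46
h[-5,3,4] = (46 - 46) / (4 - (-5)) = 0

0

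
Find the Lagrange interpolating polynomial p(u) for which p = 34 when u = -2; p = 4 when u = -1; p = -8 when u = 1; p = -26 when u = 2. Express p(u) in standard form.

p(u) = -3u^3 + 2u^2 - 3u - 4

Build the Lagrange basis polynomials:
L_0(u) = (u + 1)(u - 1)(u - 2) / [-12] = -(1/12)u^3 + (1/6)u^2 + (1/12)u - 1/6
L_1(u) = (u + 2)(u - 1)(u - 2) / [6] = (1/6)u^3 - (1/6)u^2 - (2/3)u + 2/3
L_2(u) = (u + 2)(u + 1)(u - 2) / [-6] = -(1/6)u^3 - (1/6)u^2 + (2/3)u + 2/3
L_3(u) = (u + 2)(u + 1)(u - 1) / [12] = (1/12)u^3 + (1/6)u^2 - (1/12)u - 1/6
p(u) = 34·L_0 + 4·L_1 + (-8)·L_2 + (-26)·L_3
  34·L_0(u) = -(17/6)u^3 + (17/3)u^2 + (17/6)u - 17/3
  4·L_1(u) = (2/3)u^3 - (2/3)u^2 - (8/3)u + 8/3
  (-8)·L_2(u) = (4/3)u^3 + (4/3)u^2 - (16/3)u - 16/3
  (-26)·L_3(u) = -(13/6)u^3 - (13/3)u^2 + (13/6)u + 13/3
Adding term by term: -3u^3 + 2u^2 - 3u - 4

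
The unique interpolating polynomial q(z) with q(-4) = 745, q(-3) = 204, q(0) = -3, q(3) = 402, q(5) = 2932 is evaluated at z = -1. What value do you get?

-2

Evaluate each Lagrange basis at z = -1:
L_0(-1) = (2)·(-1)·(-4)·(-6)/[(-1)·(-4)·(-7)·(-9)] = -4/21
L_1(-1) = (3)·(-1)·(-4)·(-6)/[(1)·(-3)·(-6)·(-8)] = 1/2
L_2(-1) = (3)·(2)·(-4)·(-6)/[(4)·(3)·(-3)·(-5)] = 4/5
L_3(-1) = (3)·(2)·(-1)·(-6)/[(7)·(6)·(3)·(-2)] = -1/7
L_4(-1) = (3)·(2)·(-1)·(-4)/[(9)·(8)·(5)·(2)] = 1/30
Sum: 745·(-4/21) + 204·(1/2) + (-3)·(4/5) + 402·(-1/7) + 2932·(1/30) = -2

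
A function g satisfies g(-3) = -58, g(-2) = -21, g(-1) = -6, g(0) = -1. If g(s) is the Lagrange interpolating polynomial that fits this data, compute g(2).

27

L_0(2) = (4)·(3)·(2)/[(-1)·(-2)·(-3)] = -4
L_1(2) = (5)·(3)·(2)/[(1)·(-1)·(-2)] = 15
L_2(2) = (5)·(4)·(2)/[(2)·(1)·(-1)] = -20
L_3(2) = (5)·(4)·(3)/[(3)·(2)·(1)] = 10
Sum: (-58)·(-4) + (-21)·(15) + (-6)·(-20) + (-1)·(10) = 27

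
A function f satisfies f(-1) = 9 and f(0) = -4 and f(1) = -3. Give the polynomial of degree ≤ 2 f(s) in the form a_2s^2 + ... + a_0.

f(s) = 7s^2 - 6s - 4

L_0(s) = s(s - 1) / [2] = (1/2)s^2 - (1/2)s
L_1(s) = (s + 1)(s - 1) / [-1] = -s^2 + 1
L_2(s) = (s + 1)s / [2] = (1/2)s^2 + (1/2)s
f(s) = 9·L_0 + (-4)·L_1 + (-3)·L_2
  9·L_0(s) = (9/2)s^2 - (9/2)s
  (-4)·L_1(s) = 4s^2 - 4
  (-3)·L_2(s) = -(3/2)s^2 - (3/2)s
Adding term by term: 7s^2 - 6s - 4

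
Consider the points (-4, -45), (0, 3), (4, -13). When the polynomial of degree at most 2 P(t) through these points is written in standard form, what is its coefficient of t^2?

The leading coefficient equals the top divided difference P[-4,0,4].
P[-4,0] = (3 - (-45)) / (0 - (-4)) = 12
P[0,4] = (-13 - 3) / (4 - 0) = -4
P[-4,0,4] = (-4 - 12) / (4 - (-4)) = -2

-2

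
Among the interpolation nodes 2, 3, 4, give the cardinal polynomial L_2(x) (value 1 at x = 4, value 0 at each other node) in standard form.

L_2(x) = (x - 2)(x - 3) / [(2)·(1)]
       = (x^2 - 5x + 6) / (2)

L_2(x) = (1/2)x^2 - (5/2)x + 3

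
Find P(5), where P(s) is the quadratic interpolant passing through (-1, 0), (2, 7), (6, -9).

L_0(5) = (3)·(-1)/[(-3)·(-7)] = -1/7
L_1(5) = (6)·(-1)/[(3)·(-4)] = 1/2
L_2(5) = (6)·(3)/[(7)·(4)] = 9/14
Sum: 0 + 7·(1/2) + (-9)·(9/14) = -16/7

-16/7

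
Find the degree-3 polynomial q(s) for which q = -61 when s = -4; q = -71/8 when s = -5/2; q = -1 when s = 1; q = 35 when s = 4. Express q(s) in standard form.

L_0(s) = (s + 5/2)(s - 1)(s - 4) / [-60] = -(1/60)s^3 + (1/24)s^2 + (17/120)s - 1/6
L_1(s) = (s + 4)(s - 1)(s - 4) / [273/8] = (8/273)s^3 - (8/273)s^2 - (128/273)s + 128/273
L_2(s) = (s + 4)(s + 5/2)(s - 4) / [-105/2] = -(2/105)s^3 - (1/21)s^2 + (32/105)s + 16/21
L_3(s) = (s + 4)(s + 5/2)(s - 1) / [156] = (1/156)s^3 + (11/312)s^2 + (7/312)s - 5/78
q(s) = (-61)·L_0 + (-71/8)·L_1 + (-1)·L_2 + 35·L_3
  (-61)·L_0(s) = (61/60)s^3 - (61/24)s^2 - (1037/120)s + 61/6
  (-71/8)·L_1(s) = -(71/273)s^3 + (71/273)s^2 + (1136/273)s - 1136/273
  (-1)·L_2(s) = (2/105)s^3 + (1/21)s^2 - (32/105)s - 16/21
  35·L_3(s) = (35/156)s^3 + (385/312)s^2 + (245/312)s - 175/78
Adding term by term: s^3 - s^2 - 4s + 3

q(s) = s^3 - s^2 - 4s + 3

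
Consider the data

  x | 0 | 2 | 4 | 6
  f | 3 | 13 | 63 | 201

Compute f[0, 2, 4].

f[0,2] = (13 - 3) / (2 - 0) = 5
f[2,4] = (63 - 13) / (4 - 2) = 25
f[0,2,4] = (25 - 5) / (4 - 0) = 5

5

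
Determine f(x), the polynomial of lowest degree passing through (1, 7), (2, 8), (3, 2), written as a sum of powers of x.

f(x) = -(7/2)x^2 + (23/2)x - 1

L_0(x) = (x - 2)(x - 3) / [2] = (1/2)x^2 - (5/2)x + 3
L_1(x) = (x - 1)(x - 3) / [-1] = -x^2 + 4x - 3
L_2(x) = (x - 1)(x - 2) / [2] = (1/2)x^2 - (3/2)x + 1
f(x) = 7·L_0 + 8·L_1 + 2·L_2
  7·L_0(x) = (7/2)x^2 - (35/2)x + 21
  8·L_1(x) = -8x^2 + 32x - 24
  2·L_2(x) = x^2 - 3x + 2
Adding term by term: -(7/2)x^2 + (23/2)x - 1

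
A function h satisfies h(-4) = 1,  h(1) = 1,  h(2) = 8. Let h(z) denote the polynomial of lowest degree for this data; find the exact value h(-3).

-11/3

L_0(-3) = (-4)·(-5)/[(-5)·(-6)] = 2/3
L_1(-3) = (1)·(-5)/[(5)·(-1)] = 1
L_2(-3) = (1)·(-4)/[(6)·(1)] = -2/3
Sum: 1·(2/3) + 1·(1) + 8·(-2/3) = -11/3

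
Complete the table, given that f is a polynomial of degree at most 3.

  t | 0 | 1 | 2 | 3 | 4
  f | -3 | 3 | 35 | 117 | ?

The 4 known values determine f uniquely (degree ≤ 3).
Evaluate each Lagrange basis at t = 4:
L_0(4) = (3)·(2)·(1)/[(-1)·(-2)·(-3)] = -1
L_1(4) = (4)·(2)·(1)/[(1)·(-1)·(-2)] = 4
L_2(4) = (4)·(3)·(1)/[(2)·(1)·(-1)] = -6
L_3(4) = (4)·(3)·(2)/[(3)·(2)·(1)] = 4
Sum: (-3)·(-1) + 3·(4) + 35·(-6) + 117·(4) = 273

273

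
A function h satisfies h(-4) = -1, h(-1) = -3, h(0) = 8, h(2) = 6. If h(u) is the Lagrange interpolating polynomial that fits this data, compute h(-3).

-173/12

Evaluate each Lagrange basis at u = -3:
L_0(-3) = (-2)·(-3)·(-5)/[(-3)·(-4)·(-6)] = 5/12
L_1(-3) = (1)·(-3)·(-5)/[(3)·(-1)·(-3)] = 5/3
L_2(-3) = (1)·(-2)·(-5)/[(4)·(1)·(-2)] = -5/4
L_3(-3) = (1)·(-2)·(-3)/[(6)·(3)·(2)] = 1/6
Sum: (-1)·(5/12) + (-3)·(5/3) + 8·(-5/4) + 6·(1/6) = -173/12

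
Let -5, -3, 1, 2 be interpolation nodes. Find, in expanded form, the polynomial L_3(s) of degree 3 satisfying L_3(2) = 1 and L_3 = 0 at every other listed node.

L_3(s) = (1/35)s^3 + (1/5)s^2 + (1/5)s - 3/7

L_3(s) = (s + 5)(s + 3)(s - 1) / [(7)·(5)·(1)]
       = (s^3 + 7s^2 + 7s - 15) / (35)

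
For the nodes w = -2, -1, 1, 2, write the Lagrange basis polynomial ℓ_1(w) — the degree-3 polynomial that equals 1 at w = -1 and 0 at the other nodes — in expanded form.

ℓ_1(w) = (1/6)w^3 - (1/6)w^2 - (2/3)w + 2/3

ℓ_1(w) = (w + 2)(w - 1)(w - 2) / [(1)·(-2)·(-3)]
       = (w^3 - w^2 - 4w + 4) / (6)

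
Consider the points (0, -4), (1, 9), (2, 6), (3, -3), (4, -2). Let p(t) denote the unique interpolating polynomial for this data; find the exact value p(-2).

Evaluate each Lagrange basis at t = -2:
L_0(-2) = (-3)·(-4)·(-5)·(-6)/[(-1)·(-2)·(-3)·(-4)] = 15
L_1(-2) = (-2)·(-4)·(-5)·(-6)/[(1)·(-1)·(-2)·(-3)] = -40
L_2(-2) = (-2)·(-3)·(-5)·(-6)/[(2)·(1)·(-1)·(-2)] = 45
L_3(-2) = (-2)·(-3)·(-4)·(-6)/[(3)·(2)·(1)·(-1)] = -24
L_4(-2) = (-2)·(-3)·(-4)·(-5)/[(4)·(3)·(2)·(1)] = 5
Sum: (-4)·(15) + 9·(-40) + 6·(45) + (-3)·(-24) + (-2)·(5) = -88

-88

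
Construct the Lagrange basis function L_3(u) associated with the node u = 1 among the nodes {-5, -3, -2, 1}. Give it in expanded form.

L_3(u) = (1/72)u^3 + (5/36)u^2 + (31/72)u + 5/12

L_3(u) = (u + 5)(u + 3)(u + 2) / [(6)·(4)·(3)]
       = (u^3 + 10u^2 + 31u + 30) / (72)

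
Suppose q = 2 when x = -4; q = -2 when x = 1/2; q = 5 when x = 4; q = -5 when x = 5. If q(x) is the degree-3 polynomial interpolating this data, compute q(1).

Evaluate each Lagrange basis at x = 1:
L_0(1) = (1/2)·(-3)·(-4)/[(-9/2)·(-8)·(-9)] = -1/54
L_1(1) = (5)·(-3)·(-4)/[(9/2)·(-7/2)·(-9/2)] = 160/189
L_2(1) = (5)·(1/2)·(-4)/[(8)·(7/2)·(-1)] = 5/14
L_3(1) = (5)·(1/2)·(-3)/[(9)·(9/2)·(1)] = -5/27
Sum: 2·(-1/54) + (-2)·(160/189) + 5·(5/14) + (-5)·(-5/27) = 53/54

53/54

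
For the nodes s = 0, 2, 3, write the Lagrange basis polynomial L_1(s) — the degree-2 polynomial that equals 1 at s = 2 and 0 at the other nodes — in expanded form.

L_1(s) = -(1/2)s^2 + (3/2)s

L_1(s) = s(s - 3) / [(2)·(-1)]
       = (s^2 - 3s) / (-2)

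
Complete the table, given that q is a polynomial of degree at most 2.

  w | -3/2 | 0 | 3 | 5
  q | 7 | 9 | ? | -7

233/65

The 3 known values determine q uniquely (degree ≤ 2).
Evaluate each Lagrange basis at w = 3:
L_0(3) = (3)·(-2)/[(-3/2)·(-13/2)] = -8/13
L_1(3) = (9/2)·(-2)/[(3/2)·(-5)] = 6/5
L_2(3) = (9/2)·(3)/[(13/2)·(5)] = 27/65
Sum: 7·(-8/13) + 9·(6/5) + (-7)·(27/65) = 233/65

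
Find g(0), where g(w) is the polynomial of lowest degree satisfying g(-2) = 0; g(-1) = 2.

L_0(0) = (1)/[(-1)] = -1
L_1(0) = (2)/[(1)] = 2
Sum: 0 + 2·(2) = 4

4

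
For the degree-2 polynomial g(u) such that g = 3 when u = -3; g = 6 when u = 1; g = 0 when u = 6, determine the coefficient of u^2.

-13/60

L_0(u) = (u - 1)(u - 6) / [36] = (1/36)u^2 - (7/36)u + 1/6
L_1(u) = (u + 3)(u - 6) / [-20] = -(1/20)u^2 + (3/20)u + 9/10
L_2(u) = (u + 3)(u - 1) / [45] = (1/45)u^2 + (2/45)u - 1/15
g(u) = 3·L_0 + 6·L_1 + 0·L_2
Only the coefficient of u^2 is needed; take it from each L_i and combine:
3·(1/36) + 6·(-1/20) + 0·(1/45) = -13/60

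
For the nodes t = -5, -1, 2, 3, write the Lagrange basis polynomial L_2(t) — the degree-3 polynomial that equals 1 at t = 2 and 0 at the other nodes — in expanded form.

L_2(t) = -(1/21)t^3 - (1/7)t^2 + (13/21)t + 5/7

L_2(t) = (t + 5)(t + 1)(t - 3) / [(7)·(3)·(-1)]
       = (t^3 + 3t^2 - 13t - 15) / (-21)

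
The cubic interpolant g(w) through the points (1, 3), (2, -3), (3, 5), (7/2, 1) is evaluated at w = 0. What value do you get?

Evaluate each Lagrange basis at w = 0:
L_0(0) = (-2)·(-3)·(-7/2)/[(-1)·(-2)·(-5/2)] = 21/5
L_1(0) = (-1)·(-3)·(-7/2)/[(1)·(-1)·(-3/2)] = -7
L_2(0) = (-1)·(-2)·(-7/2)/[(2)·(1)·(-1/2)] = 7
L_3(0) = (-1)·(-2)·(-3)/[(5/2)·(3/2)·(1/2)] = -16/5
Sum: 3·(21/5) + (-3)·(-7) + 5·(7) + 1·(-16/5) = 327/5

327/5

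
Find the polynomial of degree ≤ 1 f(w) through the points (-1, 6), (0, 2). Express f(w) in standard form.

f(w) = -4w + 2

Build the Lagrange basis polynomials:
L_0(w) = w / [-1] = -w
L_1(w) = (w + 1) / [1] = w + 1
f(w) = 6·L_0 + 2·L_1
  6·L_0(w) = -6w
  2·L_1(w) = 2w + 2
Adding term by term: -4w + 2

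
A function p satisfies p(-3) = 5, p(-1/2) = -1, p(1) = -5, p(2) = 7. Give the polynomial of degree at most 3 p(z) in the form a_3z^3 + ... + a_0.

Newton's divided differences:
p[-3,-1/2] = (-1 - 5) / (-1/2 - (-3)) = -12/5
p[-1/2,1] = (-5 - (-1)) / (1 - (-1/2)) = -8/3
p[1,2] = (7 - (-5)) / (2 - 1) = 12
p[-3,-1/2,1] = (-8/3 - (-12/5)) / (1 - (-3)) = -1/15
p[-1/2,1,2] = (12 - (-8/3)) / (2 - (-1/2)) = 88/15
p[-3,-1/2,1,2] = (88/15 - (-1/15)) / (2 - (-3)) = 89/75
p(z) = 5 + (-12/5)·(z + 3) + (-1/15)·(z + 3)(z + 1/2) + (89/75)·(z + 3)(z + 1/2)(z - 1)
Expanding: p(z) = (89/75)z^3 + (29/10)z^2 - (751/150)z - 102/25

p(z) = (89/75)z^3 + (29/10)z^2 - (751/150)z - 102/25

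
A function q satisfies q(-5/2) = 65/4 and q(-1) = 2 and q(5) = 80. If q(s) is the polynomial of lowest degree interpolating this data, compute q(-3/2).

Using Newton's divided-difference form:
q[-5/2,-1] = (2 - 65/4) / (-1 - (-5/2)) = -19/2
q[-1,5] = (80 - 2) / (5 - (-1)) = 13
q[-5/2,-1,5] = (13 - (-19/2)) / (5 - (-5/2)) = 3
q(-3/2) = 65/4 + (-19/2)·(1) + 3·(1)·(-1/2) = 21/4

21/4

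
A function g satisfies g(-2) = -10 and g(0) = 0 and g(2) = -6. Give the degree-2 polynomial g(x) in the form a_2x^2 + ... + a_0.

g(x) = -2x^2 + x

Newton's divided differences:
g[-2,0] = (0 - (-10)) / (0 - (-2)) = 5
g[0,2] = (-6 - 0) / (2 - 0) = -3
g[-2,0,2] = (-3 - 5) / (2 - (-2)) = -2
g(x) = -10 + 5·(x + 2) + (-2)·(x + 2)x
Expanding: g(x) = -2x^2 + x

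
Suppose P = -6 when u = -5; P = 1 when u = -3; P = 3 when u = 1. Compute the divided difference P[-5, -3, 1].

P[-5,-3] = (1 - (-6)) / (-3 - (-5)) = 7/2
P[-3,1] = (3 - 1) / (1 - (-3)) = 1/2
P[-5,-3,1] = (1/2 - 7/2) / (1 - (-5)) = -1/2

-1/2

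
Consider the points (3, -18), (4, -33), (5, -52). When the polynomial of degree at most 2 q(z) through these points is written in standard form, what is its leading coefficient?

-2

Build the Lagrange basis polynomials:
L_0(z) = (z - 4)(z - 5) / [2] = (1/2)z^2 - (9/2)z + 10
L_1(z) = (z - 3)(z - 5) / [-1] = -z^2 + 8z - 15
L_2(z) = (z - 3)(z - 4) / [2] = (1/2)z^2 - (7/2)z + 6
q(z) = (-18)·L_0 + (-33)·L_1 + (-52)·L_2
Only the coefficient of z^2 is needed; take it from each L_i and combine:
(-18)·(1/2) + (-33)·(-1) + (-52)·(1/2) = -2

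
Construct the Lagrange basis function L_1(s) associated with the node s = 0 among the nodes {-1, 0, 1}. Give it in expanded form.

L_1(s) = -s^2 + 1

L_1(s) = (s + 1)(s - 1) / [(1)·(-1)]
       = (s^2 - 1) / (-1)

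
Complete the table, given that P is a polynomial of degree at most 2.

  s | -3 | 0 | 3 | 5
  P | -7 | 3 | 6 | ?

The 3 known values determine P uniquely (degree ≤ 2).
L_0(5) = (5)·(2)/[(-3)·(-6)] = 5/9
L_1(5) = (8)·(2)/[(3)·(-3)] = -16/9
L_2(5) = (8)·(5)/[(6)·(3)] = 20/9
Sum: (-7)·(5/9) + 3·(-16/9) + 6·(20/9) = 37/9

37/9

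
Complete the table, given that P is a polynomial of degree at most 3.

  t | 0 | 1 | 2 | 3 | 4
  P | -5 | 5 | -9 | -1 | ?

75

The 4 known values determine P uniquely (degree ≤ 3).
Evaluate each Lagrange basis at t = 4:
L_0(4) = (3)·(2)·(1)/[(-1)·(-2)·(-3)] = -1
L_1(4) = (4)·(2)·(1)/[(1)·(-1)·(-2)] = 4
L_2(4) = (4)·(3)·(1)/[(2)·(1)·(-1)] = -6
L_3(4) = (4)·(3)·(2)/[(3)·(2)·(1)] = 4
Sum: (-5)·(-1) + 5·(4) + (-9)·(-6) + (-1)·(4) = 75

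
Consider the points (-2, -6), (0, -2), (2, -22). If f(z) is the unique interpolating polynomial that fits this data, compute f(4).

Using Newton's divided-difference form:
f[-2,0] = (-2 - (-6)) / (0 - (-2)) = 2
f[0,2] = (-22 - (-2)) / (2 - 0) = -10
f[-2,0,2] = (-10 - 2) / (2 - (-2)) = -3
f(4) = -6 + 2·(6) + (-3)·(6)·(4) = -66

-66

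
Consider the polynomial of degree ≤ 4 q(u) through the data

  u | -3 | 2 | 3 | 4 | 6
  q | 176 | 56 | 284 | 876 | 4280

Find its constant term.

-4

Build the Lagrange basis polynomials:
L_0(u) = (u - 2)(u - 3)(u - 4)(u - 6) / [1890] = (1/1890)u^4 - (1/126)u^3 + (8/189)u^2 - (2/21)u + 8/105
L_1(u) = (u + 3)(u - 3)(u - 4)(u - 6) / [-40] = -(1/40)u^4 + (1/4)u^3 - (3/8)u^2 - (9/4)u + 27/5
L_2(u) = (u + 3)(u - 2)(u - 4)(u - 6) / [18] = (1/18)u^4 - (1/2)u^3 + (4/9)u^2 + (14/3)u - 8
L_3(u) = (u + 3)(u - 2)(u - 3)(u - 6) / [-28] = -(1/28)u^4 + (2/7)u^3 - (3/28)u^2 - (18/7)u + 27/7
L_4(u) = (u + 3)(u - 2)(u - 3)(u - 4) / [216] = (1/216)u^4 - (1/36)u^3 - (1/216)u^2 + (1/4)u - 1/3
q(u) = 176·L_0 + 56·L_1 + 284·L_2 + 876·L_3 + 4280·L_4
Only the constant term is needed; take it from each L_i and combine:
176·(8/105) + 56·(27/5) + 284·(-8) + 876·(27/7) + 4280·(-1/3) = -4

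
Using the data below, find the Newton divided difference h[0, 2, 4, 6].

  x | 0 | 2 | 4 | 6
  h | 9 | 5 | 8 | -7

-25/48

h[0,2] = (5 - 9) / (2 - 0) = -2
h[2,4] = (8 - 5) / (4 - 2) = 3/2
h[4,6] = (-7 - 8) / (6 - 4) = -15/2
h[0,2,4] = (3/2 - (-2)) / (4 - 0) = 7/8
h[2,4,6] = (-15/2 - 3/2) / (6 - 2) = -9/4
h[0,2,4,6] = (-9/4 - 7/8) / (6 - 0) = -25/48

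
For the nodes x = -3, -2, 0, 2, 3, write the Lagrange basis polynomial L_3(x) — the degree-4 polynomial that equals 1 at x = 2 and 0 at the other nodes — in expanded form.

L_3(x) = (x + 3)(x + 2)x(x - 3) / [(5)·(4)·(2)·(-1)]
       = (x^4 + 2x^3 - 9x^2 - 18x) / (-40)

L_3(x) = -(1/40)x^4 - (1/20)x^3 + (9/40)x^2 + (9/20)x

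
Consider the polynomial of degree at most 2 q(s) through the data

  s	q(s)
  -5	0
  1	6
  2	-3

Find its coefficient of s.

Build the Lagrange basis polynomials:
L_0(s) = (s - 1)(s - 2) / [42] = (1/42)s^2 - (1/14)s + 1/21
L_1(s) = (s + 5)(s - 2) / [-6] = -(1/6)s^2 - (1/2)s + 5/3
L_2(s) = (s + 5)(s - 1) / [7] = (1/7)s^2 + (4/7)s - 5/7
q(s) = 0·L_0 + 6·L_1 + (-3)·L_2
Only the coefficient of s is needed; take it from each L_i and combine:
0·(-1/14) + 6·(-1/2) + (-3)·(4/7) = -33/7

-33/7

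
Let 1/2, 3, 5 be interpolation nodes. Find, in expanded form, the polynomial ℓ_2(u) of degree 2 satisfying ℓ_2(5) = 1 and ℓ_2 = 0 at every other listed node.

ℓ_2(u) = (u - 1/2)(u - 3) / [(9/2)·(2)]
       = (u^2 - (7/2)u + 3/2) / (9)

ℓ_2(u) = (1/9)u^2 - (7/18)u + 1/6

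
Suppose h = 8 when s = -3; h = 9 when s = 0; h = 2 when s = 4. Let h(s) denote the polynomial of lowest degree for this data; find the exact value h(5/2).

Evaluate each Lagrange basis at s = 5/2:
L_0(5/2) = (5/2)·(-3/2)/[(-3)·(-7)] = -5/28
L_1(5/2) = (11/2)·(-3/2)/[(3)·(-4)] = 11/16
L_2(5/2) = (11/2)·(5/2)/[(7)·(4)] = 55/112
Sum: 8·(-5/28) + 9·(11/16) + 2·(55/112) = 643/112

643/112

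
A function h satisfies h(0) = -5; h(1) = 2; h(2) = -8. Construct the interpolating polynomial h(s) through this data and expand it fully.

h(s) = -(17/2)s^2 + (31/2)s - 5

Build the Lagrange basis polynomials:
L_0(s) = (s - 1)(s - 2) / [2] = (1/2)s^2 - (3/2)s + 1
L_1(s) = s(s - 2) / [-1] = -s^2 + 2s
L_2(s) = s(s - 1) / [2] = (1/2)s^2 - (1/2)s
h(s) = (-5)·L_0 + 2·L_1 + (-8)·L_2
  (-5)·L_0(s) = -(5/2)s^2 + (15/2)s - 5
  2·L_1(s) = -2s^2 + 4s
  (-8)·L_2(s) = -4s^2 + 4s
Adding term by term: -(17/2)s^2 + (31/2)s - 5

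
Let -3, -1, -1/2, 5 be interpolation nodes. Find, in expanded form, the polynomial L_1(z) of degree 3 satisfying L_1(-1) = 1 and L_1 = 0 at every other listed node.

L_1(z) = (z + 3)(z + 1/2)(z - 5) / [(2)·(-1/2)·(-6)]
       = (z^3 - (3/2)z^2 - 16z - 15/2) / (6)

L_1(z) = (1/6)z^3 - (1/4)z^2 - (8/3)z - 5/4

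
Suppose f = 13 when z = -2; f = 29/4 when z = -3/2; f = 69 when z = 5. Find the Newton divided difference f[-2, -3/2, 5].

f[-2,-3/2] = (29/4 - 13) / (-3/2 - (-2)) = -23/2
f[-3/2,5] = (69 - 29/4) / (5 - (-3/2)) = 19/2
f[-2,-3/2,5] = (19/2 - (-23/2)) / (5 - (-2)) = 3

3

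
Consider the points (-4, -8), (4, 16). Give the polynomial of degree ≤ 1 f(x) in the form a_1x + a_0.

f(x) = 3x + 4

Build the Lagrange basis polynomials:
L_0(x) = (x - 4) / [-8] = -(1/8)x + 1/2
L_1(x) = (x + 4) / [8] = (1/8)x + 1/2
f(x) = (-8)·L_0 + 16·L_1
  (-8)·L_0(x) = x - 4
  16·L_1(x) = 2x + 8
Adding term by term: 3x + 4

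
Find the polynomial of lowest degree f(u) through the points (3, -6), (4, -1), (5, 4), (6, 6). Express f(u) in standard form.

f(u) = -(1/2)u^3 + 6u^2 - (37/2)u + 9

Build the Lagrange basis polynomials:
L_0(u) = (u - 4)(u - 5)(u - 6) / [-6] = -(1/6)u^3 + (5/2)u^2 - (37/3)u + 20
L_1(u) = (u - 3)(u - 5)(u - 6) / [2] = (1/2)u^3 - 7u^2 + (63/2)u - 45
L_2(u) = (u - 3)(u - 4)(u - 6) / [-2] = -(1/2)u^3 + (13/2)u^2 - 27u + 36
L_3(u) = (u - 3)(u - 4)(u - 5) / [6] = (1/6)u^3 - 2u^2 + (47/6)u - 10
f(u) = (-6)·L_0 + (-1)·L_1 + 4·L_2 + 6·L_3
  (-6)·L_0(u) = u^3 - 15u^2 + 74u - 120
  (-1)·L_1(u) = -(1/2)u^3 + 7u^2 - (63/2)u + 45
  4·L_2(u) = -2u^3 + 26u^2 - 108u + 144
  6·L_3(u) = u^3 - 12u^2 + 47u - 60
Adding term by term: -(1/2)u^3 + 6u^2 - (37/2)u + 9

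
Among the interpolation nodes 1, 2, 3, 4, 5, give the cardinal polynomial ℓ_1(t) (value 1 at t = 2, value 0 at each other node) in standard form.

ℓ_1(t) = (t - 1)(t - 3)(t - 4)(t - 5) / [(1)·(-1)·(-2)·(-3)]
       = (t^4 - 13t^3 + 59t^2 - 107t + 60) / (-6)

ℓ_1(t) = -(1/6)t^4 + (13/6)t^3 - (59/6)t^2 + (107/6)t - 10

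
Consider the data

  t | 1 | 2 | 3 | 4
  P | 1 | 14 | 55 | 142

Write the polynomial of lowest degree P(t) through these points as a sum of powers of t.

P(t) = 3t^3 - 4t^2 + 4t - 2

Build the Lagrange basis polynomials:
L_0(t) = (t - 2)(t - 3)(t - 4) / [-6] = -(1/6)t^3 + (3/2)t^2 - (13/3)t + 4
L_1(t) = (t - 1)(t - 3)(t - 4) / [2] = (1/2)t^3 - 4t^2 + (19/2)t - 6
L_2(t) = (t - 1)(t - 2)(t - 4) / [-2] = -(1/2)t^3 + (7/2)t^2 - 7t + 4
L_3(t) = (t - 1)(t - 2)(t - 3) / [6] = (1/6)t^3 - t^2 + (11/6)t - 1
P(t) = 1·L_0 + 14·L_1 + 55·L_2 + 142·L_3
  1·L_0(t) = -(1/6)t^3 + (3/2)t^2 - (13/3)t + 4
  14·L_1(t) = 7t^3 - 56t^2 + 133t - 84
  55·L_2(t) = -(55/2)t^3 + (385/2)t^2 - 385t + 220
  142·L_3(t) = (71/3)t^3 - 142t^2 + (781/3)t - 142
Adding term by term: 3t^3 - 4t^2 + 4t - 2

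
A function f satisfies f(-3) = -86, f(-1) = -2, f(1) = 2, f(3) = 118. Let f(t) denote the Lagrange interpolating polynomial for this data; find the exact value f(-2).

Evaluate each Lagrange basis at t = -2:
L_0(-2) = (-1)·(-3)·(-5)/[(-2)·(-4)·(-6)] = 5/16
L_1(-2) = (1)·(-3)·(-5)/[(2)·(-2)·(-4)] = 15/16
L_2(-2) = (1)·(-1)·(-5)/[(4)·(2)·(-2)] = -5/16
L_3(-2) = (1)·(-1)·(-3)/[(6)·(4)·(2)] = 1/16
Sum: (-86)·(5/16) + (-2)·(15/16) + 2·(-5/16) + 118·(1/16) = -22

-22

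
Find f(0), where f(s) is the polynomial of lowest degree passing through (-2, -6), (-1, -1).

Evaluate each Lagrange basis at s = 0:
L_0(0) = (1)/[(-1)] = -1
L_1(0) = (2)/[(1)] = 2
Sum: (-6)·(-1) + (-1)·(2) = 4

4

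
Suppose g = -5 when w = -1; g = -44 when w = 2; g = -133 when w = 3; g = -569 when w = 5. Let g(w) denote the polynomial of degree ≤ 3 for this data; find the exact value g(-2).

Evaluate each Lagrange basis at w = -2:
L_0(-2) = (-4)·(-5)·(-7)/[(-3)·(-4)·(-6)] = 35/18
L_1(-2) = (-1)·(-5)·(-7)/[(3)·(-1)·(-3)] = -35/9
L_2(-2) = (-1)·(-4)·(-7)/[(4)·(1)·(-2)] = 7/2
L_3(-2) = (-1)·(-4)·(-5)/[(6)·(3)·(2)] = -5/9
Sum: (-5)·(35/18) + (-44)·(-35/9) + (-133)·(7/2) + (-569)·(-5/9) = 12

12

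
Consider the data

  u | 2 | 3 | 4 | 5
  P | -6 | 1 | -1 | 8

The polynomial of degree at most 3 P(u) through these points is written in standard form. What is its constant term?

L_0(u) = (u - 3)(u - 4)(u - 5) / [-6] = -(1/6)u^3 + 2u^2 - (47/6)u + 10
L_1(u) = (u - 2)(u - 4)(u - 5) / [2] = (1/2)u^3 - (11/2)u^2 + 19u - 20
L_2(u) = (u - 2)(u - 3)(u - 5) / [-2] = -(1/2)u^3 + 5u^2 - (31/2)u + 15
L_3(u) = (u - 2)(u - 3)(u - 4) / [6] = (1/6)u^3 - (3/2)u^2 + (13/3)u - 4
P(u) = (-6)·L_0 + 1·L_1 + (-1)·L_2 + 8·L_3
Only the constant term is needed; take it from each L_i and combine:
(-6)·(10) + 1·(-20) + (-1)·(15) + 8·(-4) = -127

-127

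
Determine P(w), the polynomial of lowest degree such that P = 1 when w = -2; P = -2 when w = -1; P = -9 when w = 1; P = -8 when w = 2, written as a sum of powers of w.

Build the Lagrange basis polynomials:
L_0(w) = (w + 1)(w - 1)(w - 2) / [-12] = -(1/12)w^3 + (1/6)w^2 + (1/12)w - 1/6
L_1(w) = (w + 2)(w - 1)(w - 2) / [6] = (1/6)w^3 - (1/6)w^2 - (2/3)w + 2/3
L_2(w) = (w + 2)(w + 1)(w - 2) / [-6] = -(1/6)w^3 - (1/6)w^2 + (2/3)w + 2/3
L_3(w) = (w + 2)(w + 1)(w - 1) / [12] = (1/12)w^3 + (1/6)w^2 - (1/12)w - 1/6
P(w) = 1·L_0 + (-2)·L_1 + (-9)·L_2 + (-8)·L_3
  1·L_0(w) = -(1/12)w^3 + (1/6)w^2 + (1/12)w - 1/6
  (-2)·L_1(w) = -(1/3)w^3 + (1/3)w^2 + (4/3)w - 4/3
  (-9)·L_2(w) = (3/2)w^3 + (3/2)w^2 - 6w - 6
  (-8)·L_3(w) = -(2/3)w^3 - (4/3)w^2 + (2/3)w + 4/3
Adding term by term: (5/12)w^3 + (2/3)w^2 - (47/12)w - 37/6

P(w) = (5/12)w^3 + (2/3)w^2 - (47/12)w - 37/6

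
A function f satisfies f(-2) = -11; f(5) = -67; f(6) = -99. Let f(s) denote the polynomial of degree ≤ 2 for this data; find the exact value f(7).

Evaluate each Lagrange basis at s = 7:
L_0(7) = (2)·(1)/[(-7)·(-8)] = 1/28
L_1(7) = (9)·(1)/[(7)·(-1)] = -9/7
L_2(7) = (9)·(2)/[(8)·(1)] = 9/4
Sum: (-11)·(1/28) + (-67)·(-9/7) + (-99)·(9/4) = -137

-137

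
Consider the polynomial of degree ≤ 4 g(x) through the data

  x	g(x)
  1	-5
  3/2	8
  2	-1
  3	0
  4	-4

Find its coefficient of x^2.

L_0(x) = (x - 3/2)(x - 2)(x - 3)(x - 4) / [3] = (1/3)x^4 - (7/2)x^3 + (79/6)x^2 - 21x + 12
L_1(x) = (x - 1)(x - 2)(x - 3)(x - 4) / [-15/16] = -(16/15)x^4 + (32/3)x^3 - (112/3)x^2 + (160/3)x - 128/5
L_2(x) = (x - 1)(x - 3/2)(x - 3)(x - 4) / [1] = x^4 - (19/2)x^3 + 31x^2 - (81/2)x + 18
L_3(x) = (x - 1)(x - 3/2)(x - 2)(x - 4) / [-3] = -(1/3)x^4 + (17/6)x^3 - (49/6)x^2 + (29/3)x - 4
L_4(x) = (x - 1)(x - 3/2)(x - 2)(x - 3) / [15] = (1/15)x^4 - (1/2)x^3 + (4/3)x^2 - (3/2)x + 3/5
g(x) = (-5)·L_0 + 8·L_1 + (-1)·L_2 + 0·L_3 + (-4)·L_4
Only the coefficient of x^2 is needed; take it from each L_i and combine:
(-5)·(79/6) + 8·(-112/3) + (-1)·(31) + 0·(-49/6) + (-4)·(4/3) = -2405/6

-2405/6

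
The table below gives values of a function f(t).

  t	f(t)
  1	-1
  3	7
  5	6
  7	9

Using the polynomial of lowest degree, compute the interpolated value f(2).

79/16

L_0(2) = (-1)·(-3)·(-5)/[(-2)·(-4)·(-6)] = 5/16
L_1(2) = (1)·(-3)·(-5)/[(2)·(-2)·(-4)] = 15/16
L_2(2) = (1)·(-1)·(-5)/[(4)·(2)·(-2)] = -5/16
L_3(2) = (1)·(-1)·(-3)/[(6)·(4)·(2)] = 1/16
Sum: (-1)·(5/16) + 7·(15/16) + 6·(-5/16) + 9·(1/16) = 79/16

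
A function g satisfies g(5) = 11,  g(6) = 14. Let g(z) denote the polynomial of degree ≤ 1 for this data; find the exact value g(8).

Evaluate each Lagrange basis at z = 8:
L_0(8) = (2)/[(-1)] = -2
L_1(8) = (3)/[(1)] = 3
Sum: 11·(-2) + 14·(3) = 20

20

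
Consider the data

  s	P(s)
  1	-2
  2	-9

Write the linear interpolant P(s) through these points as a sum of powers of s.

P(s) = -7s + 5

Build the Lagrange basis polynomials:
L_0(s) = (s - 2) / [-1] = -s + 2
L_1(s) = (s - 1) / [1] = s - 1
P(s) = (-2)·L_0 + (-9)·L_1
  (-2)·L_0(s) = 2s - 4
  (-9)·L_1(s) = -9s + 9
Adding term by term: -7s + 5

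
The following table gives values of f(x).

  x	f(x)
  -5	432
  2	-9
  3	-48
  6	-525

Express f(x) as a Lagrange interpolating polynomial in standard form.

f(x) = -3x^3 + 3x^2 + 3x - 3

Build the Lagrange basis polynomials:
L_0(x) = (x - 2)(x - 3)(x - 6) / [-616] = -(1/616)x^3 + (1/56)x^2 - (9/154)x + 9/154
L_1(x) = (x + 5)(x - 3)(x - 6) / [28] = (1/28)x^3 - (1/7)x^2 - (27/28)x + 45/14
L_2(x) = (x + 5)(x - 2)(x - 6) / [-24] = -(1/24)x^3 + (1/8)x^2 + (7/6)x - 5/2
L_3(x) = (x + 5)(x - 2)(x - 3) / [132] = (1/132)x^3 - (19/132)x + 5/22
f(x) = 432·L_0 + (-9)·L_1 + (-48)·L_2 + (-525)·L_3
  432·L_0(x) = -(54/77)x^3 + (54/7)x^2 - (1944/77)x + 1944/77
  (-9)·L_1(x) = -(9/28)x^3 + (9/7)x^2 + (243/28)x - 405/14
  (-48)·L_2(x) = 2x^3 - 6x^2 - 56x + 120
  (-525)·L_3(x) = -(175/44)x^3 + (3325/44)x - 2625/22
Adding term by term: -3x^3 + 3x^2 + 3x - 3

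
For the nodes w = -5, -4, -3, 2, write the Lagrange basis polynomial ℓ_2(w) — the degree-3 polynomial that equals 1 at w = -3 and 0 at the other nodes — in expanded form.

ℓ_2(w) = (w + 5)(w + 4)(w - 2) / [(2)·(1)·(-5)]
       = (w^3 + 7w^2 + 2w - 40) / (-10)

ℓ_2(w) = -(1/10)w^3 - (7/10)w^2 - (1/5)w + 4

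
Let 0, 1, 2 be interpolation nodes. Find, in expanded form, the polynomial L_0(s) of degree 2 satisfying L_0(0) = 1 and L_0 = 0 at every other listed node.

L_0(s) = (1/2)s^2 - (3/2)s + 1

L_0(s) = (s - 1)(s - 2) / [(-1)·(-2)]
       = (s^2 - 3s + 2) / (2)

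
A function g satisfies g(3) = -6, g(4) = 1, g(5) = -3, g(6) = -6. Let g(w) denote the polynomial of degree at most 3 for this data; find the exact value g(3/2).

L_0(3/2) = (-5/2)·(-7/2)·(-9/2)/[(-1)·(-2)·(-3)] = 105/16
L_1(3/2) = (-3/2)·(-7/2)·(-9/2)/[(1)·(-1)·(-2)] = -189/16
L_2(3/2) = (-3/2)·(-5/2)·(-9/2)/[(2)·(1)·(-1)] = 135/16
L_3(3/2) = (-3/2)·(-5/2)·(-7/2)/[(3)·(2)·(1)] = -35/16
Sum: (-6)·(105/16) + 1·(-189/16) + (-3)·(135/16) + (-6)·(-35/16) = -507/8

-507/8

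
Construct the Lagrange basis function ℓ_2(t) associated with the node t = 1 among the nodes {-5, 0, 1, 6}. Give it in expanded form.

ℓ_2(t) = -(1/30)t^3 + (1/30)t^2 + t

ℓ_2(t) = (t + 5)t(t - 6) / [(6)·(1)·(-5)]
       = (t^3 - t^2 - 30t) / (-30)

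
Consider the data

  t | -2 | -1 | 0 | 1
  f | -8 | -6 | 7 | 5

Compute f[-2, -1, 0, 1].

-13/3

f[-2,-1] = (-6 - (-8)) / (-1 - (-2)) = 2
f[-1,0] = (7 - (-6)) / (0 - (-1)) = 13
f[0,1] = (5 - 7) / (1 - 0) = -2
f[-2,-1,0] = (13 - 2) / (0 - (-2)) = 11/2
f[-1,0,1] = (-2 - 13) / (1 - (-1)) = -15/2
f[-2,-1,0,1] = (-15/2 - 11/2) / (1 - (-2)) = -13/3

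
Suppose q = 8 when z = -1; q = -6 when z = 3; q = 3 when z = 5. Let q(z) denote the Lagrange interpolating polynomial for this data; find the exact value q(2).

-13/2

Evaluate each Lagrange basis at z = 2:
L_0(2) = (-1)·(-3)/[(-4)·(-6)] = 1/8
L_1(2) = (3)·(-3)/[(4)·(-2)] = 9/8
L_2(2) = (3)·(-1)/[(6)·(2)] = -1/4
Sum: 8·(1/8) + (-6)·(9/8) + 3·(-1/4) = -13/2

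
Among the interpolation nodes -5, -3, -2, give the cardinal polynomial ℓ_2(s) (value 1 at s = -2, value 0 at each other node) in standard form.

ℓ_2(s) = (s + 5)(s + 3) / [(3)·(1)]
       = (s^2 + 8s + 15) / (3)

ℓ_2(s) = (1/3)s^2 + (8/3)s + 5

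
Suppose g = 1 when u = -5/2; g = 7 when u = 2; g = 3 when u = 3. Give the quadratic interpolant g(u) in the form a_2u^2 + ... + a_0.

g(u) = -(32/33)u^2 + (28/33)u + 101/11

Newton's divided differences:
g[-5/2,2] = (7 - 1) / (2 - (-5/2)) = 4/3
g[2,3] = (3 - 7) / (3 - 2) = -4
g[-5/2,2,3] = (-4 - 4/3) / (3 - (-5/2)) = -32/33
g(u) = 1 + (4/3)·(u + 5/2) + (-32/33)·(u + 5/2)(u - 2)
Expanding: g(u) = -(32/33)u^2 + (28/33)u + 101/11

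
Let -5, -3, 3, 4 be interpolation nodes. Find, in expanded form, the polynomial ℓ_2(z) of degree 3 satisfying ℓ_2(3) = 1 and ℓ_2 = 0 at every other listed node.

ℓ_2(z) = -(1/48)z^3 - (1/12)z^2 + (17/48)z + 5/4

ℓ_2(z) = (z + 5)(z + 3)(z - 4) / [(8)·(6)·(-1)]
       = (z^3 + 4z^2 - 17z - 60) / (-48)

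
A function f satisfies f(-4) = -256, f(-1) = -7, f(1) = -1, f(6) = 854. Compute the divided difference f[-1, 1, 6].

f[-1,1] = (-1 - (-7)) / (1 - (-1)) = 3
f[1,6] = (854 - (-1)) / (6 - 1) = 171
f[-1,1,6] = (171 - 3) / (6 - (-1)) = 24

24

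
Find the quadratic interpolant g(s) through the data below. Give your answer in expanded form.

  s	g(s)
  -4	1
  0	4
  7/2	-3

Build the Lagrange basis polynomials:
L_0(s) = s(s - 7/2) / [30] = (1/30)s^2 - (7/60)s
L_1(s) = (s + 4)(s - 7/2) / [-14] = -(1/14)s^2 - (1/28)s + 1
L_2(s) = (s + 4)s / [105/4] = (4/105)s^2 + (16/105)s
g(s) = 1·L_0 + 4·L_1 + (-3)·L_2
  1·L_0(s) = (1/30)s^2 - (7/60)s
  4·L_1(s) = -(2/7)s^2 - (1/7)s + 4
  (-3)·L_2(s) = -(4/35)s^2 - (16/35)s
Adding term by term: -(11/30)s^2 - (43/60)s + 4

g(s) = -(11/30)s^2 - (43/60)s + 4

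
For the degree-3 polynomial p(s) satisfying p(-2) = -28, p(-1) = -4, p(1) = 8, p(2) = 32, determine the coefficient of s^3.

The leading coefficient equals the top divided difference p[-2,-1,1,2].
p[-2,-1] = (-4 - (-28)) / (-1 - (-2)) = 24
p[-1,1] = (8 - (-4)) / (1 - (-1)) = 6
p[1,2] = (32 - 8) / (2 - 1) = 24
p[-2,-1,1] = (6 - 24) / (1 - (-2)) = -6
p[-1,1,2] = (24 - 6) / (2 - (-1)) = 6
p[-2,-1,1,2] = (6 - (-6)) / (2 - (-2)) = 3

3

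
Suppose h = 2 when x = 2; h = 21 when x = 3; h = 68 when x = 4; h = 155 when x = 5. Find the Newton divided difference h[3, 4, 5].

20

h[3,4] = (68 - 21) / (4 - 3) = 47
h[4,5] = (155 - 68) / (5 - 4) = 87
h[3,4,5] = (87 - 47) / (5 - 3) = 20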